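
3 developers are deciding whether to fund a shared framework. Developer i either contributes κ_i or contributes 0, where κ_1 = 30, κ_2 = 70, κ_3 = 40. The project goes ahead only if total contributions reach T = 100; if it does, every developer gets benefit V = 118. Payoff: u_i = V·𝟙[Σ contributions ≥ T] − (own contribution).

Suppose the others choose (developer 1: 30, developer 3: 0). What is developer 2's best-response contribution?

70

Others' total = 30. Contributing 70 brings total to 100 ≥ 100: gain V − κ_2 = 48.
Best response: 70.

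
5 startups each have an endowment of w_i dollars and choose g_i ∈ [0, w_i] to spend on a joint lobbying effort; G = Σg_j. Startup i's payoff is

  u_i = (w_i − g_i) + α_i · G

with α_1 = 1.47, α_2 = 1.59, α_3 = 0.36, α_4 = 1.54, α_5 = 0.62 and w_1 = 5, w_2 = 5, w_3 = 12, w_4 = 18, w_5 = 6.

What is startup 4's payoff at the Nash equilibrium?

∂u_i/∂g_i = α_i − 1, so startup i contributes w_i if α_i > 1, else 0.
α_i > 1 for i ∈ {1, 2, 4}; NE contributions (5, 5, 0, 18, 0), G = 28.
u_4 = (18 − 18) + 1.54·28 = 43.12.

43.12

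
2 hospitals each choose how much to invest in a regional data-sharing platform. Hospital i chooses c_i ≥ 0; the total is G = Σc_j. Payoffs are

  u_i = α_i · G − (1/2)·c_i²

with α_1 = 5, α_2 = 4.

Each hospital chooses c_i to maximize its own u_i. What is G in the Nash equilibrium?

Hospital i's FOC: ∂u_i/∂c_i = α_i − c_i = 0, so c_i* = α_i.
NE contributions = (5, 4); G = 9.

9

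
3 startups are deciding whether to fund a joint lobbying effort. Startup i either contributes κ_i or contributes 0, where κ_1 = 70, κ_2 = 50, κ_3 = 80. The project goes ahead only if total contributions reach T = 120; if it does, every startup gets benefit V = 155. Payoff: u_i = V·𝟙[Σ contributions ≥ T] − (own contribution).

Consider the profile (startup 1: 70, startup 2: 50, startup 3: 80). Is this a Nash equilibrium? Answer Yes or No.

Total = 200 ≥ 120: provided.
Startup 1 (pledges 70, payoff 85): dropping to 0 → total 130, payoff 155. Profitable deviation.

No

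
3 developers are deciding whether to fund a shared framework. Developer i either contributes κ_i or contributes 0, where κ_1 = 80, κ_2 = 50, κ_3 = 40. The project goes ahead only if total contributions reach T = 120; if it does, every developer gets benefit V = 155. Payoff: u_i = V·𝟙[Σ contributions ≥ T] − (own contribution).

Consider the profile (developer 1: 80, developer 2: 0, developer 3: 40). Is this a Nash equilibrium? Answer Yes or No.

Total = 120 ≥ 120: provided.
Developer 1 (pledges 80, payoff 75): dropping to 0 → total 40, payoff 0. No gain.
Developer 2 (pledges 0, payoff 155): pledging 50 → total 170, payoff 105. No gain.
Developer 3 (pledges 40, payoff 115): dropping to 0 → total 80, payoff 0. No gain.

Yes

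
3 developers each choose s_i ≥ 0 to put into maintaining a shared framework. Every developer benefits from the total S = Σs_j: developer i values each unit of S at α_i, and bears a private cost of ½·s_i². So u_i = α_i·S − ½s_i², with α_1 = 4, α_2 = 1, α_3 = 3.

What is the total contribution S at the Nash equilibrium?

8

Developer i's FOC: ∂u_i/∂s_i = α_i − s_i = 0, so s_i* = α_i.
NE contributions = (4, 1, 3); S = 8.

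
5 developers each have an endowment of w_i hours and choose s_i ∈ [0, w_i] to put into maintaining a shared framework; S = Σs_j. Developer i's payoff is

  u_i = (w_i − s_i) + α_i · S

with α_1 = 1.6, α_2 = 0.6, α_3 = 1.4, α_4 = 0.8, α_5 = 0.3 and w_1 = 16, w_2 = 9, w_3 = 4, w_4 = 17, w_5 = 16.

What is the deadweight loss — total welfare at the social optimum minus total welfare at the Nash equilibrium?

155.4

∂u_i/∂s_i = α_i − 1, so developer i contributes w_i if α_i > 1, else 0.
α_i > 1 for i ∈ {1, 3}; NE contributions (16, 0, 4, 0, 0), S = 20.
W^NE = Σw_i − S^NE + (Σα_i)·S^NE = 62 + 3.7·20 = 136.
Planner: ∂(Σu_j)/∂s_i = Σα_j − 1 = 3.7 > 0, so everyone contributes w_i; S^SO = 62, W^SO = 62 + 3.7·62 = 291.4.
Deadweight loss = 155.4.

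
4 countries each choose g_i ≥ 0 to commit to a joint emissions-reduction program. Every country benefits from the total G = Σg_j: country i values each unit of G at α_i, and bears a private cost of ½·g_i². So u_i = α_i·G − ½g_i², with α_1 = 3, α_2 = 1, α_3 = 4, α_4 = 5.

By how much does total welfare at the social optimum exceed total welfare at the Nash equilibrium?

194.5

Country i's FOC: ∂u_i/∂g_i = α_i − g_i = 0, so g_i* = α_i.
NE contributions = (3, 1, 4, 5); G = 13.
W^NE = (Σα)·G − ½Σα_i² = 13² − ½·51 = 143.5.
Planner sets g_i = Σα_j = 13 for every i, so G^SO = 4·13 = 52.
W^SO = (Σα)·G^SO − ½·4·(Σα)² = (4/2)·13² = 338.
Deadweight loss = W^SO − W^NE = 194.5.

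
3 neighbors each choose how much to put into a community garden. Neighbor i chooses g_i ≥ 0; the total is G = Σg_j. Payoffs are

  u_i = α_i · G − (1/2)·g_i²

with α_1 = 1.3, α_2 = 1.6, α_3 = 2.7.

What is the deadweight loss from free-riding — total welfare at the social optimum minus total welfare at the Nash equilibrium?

Neighbor i's FOC: ∂u_i/∂g_i = α_i − g_i = 0, so g_i* = α_i.
NE contributions = (1.3, 1.6, 2.7); G = 5.6.
W^NE = (Σα)·G − ½Σα_i² = 5.6² − ½·11.54 = 25.59.
Planner sets g_i = Σα_j = 5.6 for every i, so G^SO = 3·5.6 = 16.8.
W^SO = (Σα)·G^SO − ½·3·(Σα)² = (3/2)·5.6² = 47.04.
Deadweight loss = W^SO − W^NE = 21.45.

21.45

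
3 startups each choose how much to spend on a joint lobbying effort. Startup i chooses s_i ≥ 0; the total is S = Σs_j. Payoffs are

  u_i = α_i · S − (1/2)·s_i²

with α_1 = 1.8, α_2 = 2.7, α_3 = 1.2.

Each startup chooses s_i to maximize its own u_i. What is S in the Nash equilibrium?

Startup i's FOC: ∂u_i/∂s_i = α_i − s_i = 0, so s_i* = α_i.
NE contributions = (1.8, 2.7, 1.2); S = 5.7.

5.7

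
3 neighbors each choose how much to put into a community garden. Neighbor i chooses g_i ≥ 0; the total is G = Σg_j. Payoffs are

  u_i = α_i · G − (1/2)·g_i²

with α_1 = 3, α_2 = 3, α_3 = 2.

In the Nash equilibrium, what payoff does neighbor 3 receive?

14

Neighbor i's FOC: ∂u_i/∂g_i = α_i − g_i = 0, so g_i* = α_i.
NE contributions = (3, 3, 2); G = 8.
u_3 = α_3·G − ½·(g_3)² = 2·8 − ½·2² = 14.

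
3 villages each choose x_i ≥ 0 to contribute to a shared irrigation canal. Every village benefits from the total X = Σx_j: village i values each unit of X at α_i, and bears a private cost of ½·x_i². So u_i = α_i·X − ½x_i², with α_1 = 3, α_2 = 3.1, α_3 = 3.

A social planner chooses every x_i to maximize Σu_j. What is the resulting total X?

27.3

Planner FOC: ∂(Σu_j)/∂x_i = (Σα_j) − x_i = 0, so x_i^SO = Σα_j = 9.1 for every i; X^SO = 27.3.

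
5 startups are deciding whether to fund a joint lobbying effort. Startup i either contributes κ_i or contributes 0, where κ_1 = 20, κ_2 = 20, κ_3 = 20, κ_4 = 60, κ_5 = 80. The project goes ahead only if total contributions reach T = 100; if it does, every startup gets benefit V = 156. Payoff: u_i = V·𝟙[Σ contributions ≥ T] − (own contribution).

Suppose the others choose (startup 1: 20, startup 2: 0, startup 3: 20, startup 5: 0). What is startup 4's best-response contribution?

60

Others' total = 40. Contributing 60 brings total to 100 ≥ 100: gain V − κ_4 = 96.
Best response: 60.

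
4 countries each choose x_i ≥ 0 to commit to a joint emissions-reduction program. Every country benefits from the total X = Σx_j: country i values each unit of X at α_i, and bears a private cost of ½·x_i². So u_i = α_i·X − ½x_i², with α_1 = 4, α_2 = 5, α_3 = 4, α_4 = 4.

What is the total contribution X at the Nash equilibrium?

Country i's FOC: ∂u_i/∂x_i = α_i − x_i = 0, so x_i* = α_i.
NE contributions = (4, 5, 4, 4); X = 17.

17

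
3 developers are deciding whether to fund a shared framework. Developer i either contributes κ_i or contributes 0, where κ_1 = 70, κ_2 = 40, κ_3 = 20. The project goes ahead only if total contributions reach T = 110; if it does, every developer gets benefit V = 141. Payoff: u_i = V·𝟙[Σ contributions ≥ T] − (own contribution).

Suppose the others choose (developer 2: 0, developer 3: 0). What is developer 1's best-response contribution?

Others' total = 0. Even contributing 70 gives 70 < 110: no benefit either way.
Best response: 0.

0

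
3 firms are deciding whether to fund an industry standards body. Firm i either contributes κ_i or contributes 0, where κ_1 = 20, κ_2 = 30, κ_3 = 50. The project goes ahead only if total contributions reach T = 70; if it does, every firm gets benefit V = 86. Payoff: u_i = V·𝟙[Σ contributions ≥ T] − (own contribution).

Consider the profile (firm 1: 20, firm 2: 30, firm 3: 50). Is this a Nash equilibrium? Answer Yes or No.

No

Total = 100 ≥ 70: provided.
Firm 1 (pledges 20, payoff 66): dropping to 0 → total 80, payoff 86. Profitable deviation.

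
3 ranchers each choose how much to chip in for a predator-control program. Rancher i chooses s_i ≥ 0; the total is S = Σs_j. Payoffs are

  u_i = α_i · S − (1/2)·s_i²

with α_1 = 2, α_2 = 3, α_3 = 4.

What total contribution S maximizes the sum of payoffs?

27

Planner FOC: ∂(Σu_j)/∂s_i = (Σα_j) − s_i = 0, so s_i^SO = Σα_j = 9 for every i; S^SO = 27.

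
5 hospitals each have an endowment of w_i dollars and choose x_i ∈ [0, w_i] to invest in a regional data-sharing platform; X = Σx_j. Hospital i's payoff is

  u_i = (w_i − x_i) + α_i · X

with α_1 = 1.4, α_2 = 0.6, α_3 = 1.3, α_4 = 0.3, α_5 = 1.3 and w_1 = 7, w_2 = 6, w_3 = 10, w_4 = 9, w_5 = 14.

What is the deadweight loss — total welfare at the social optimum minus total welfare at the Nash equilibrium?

58.5

∂u_i/∂x_i = α_i − 1, so hospital i contributes w_i if α_i > 1, else 0.
α_i > 1 for i ∈ {1, 3, 5}; NE contributions (7, 0, 10, 0, 14), X = 31.
W^NE = Σw_i − X^NE + (Σα_i)·X^NE = 46 + 3.9·31 = 166.9.
Planner: ∂(Σu_j)/∂x_i = Σα_j − 1 = 3.9 > 0, so everyone contributes w_i; X^SO = 46, W^SO = 46 + 3.9·46 = 225.4.
Deadweight loss = 58.5.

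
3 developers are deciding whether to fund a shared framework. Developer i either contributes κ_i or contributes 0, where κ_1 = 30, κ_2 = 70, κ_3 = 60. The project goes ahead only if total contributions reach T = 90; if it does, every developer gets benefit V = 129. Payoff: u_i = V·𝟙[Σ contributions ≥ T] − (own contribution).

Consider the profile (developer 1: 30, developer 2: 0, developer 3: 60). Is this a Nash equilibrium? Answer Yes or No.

Yes

Total = 90 ≥ 90: provided.
Developer 1 (pledges 30, payoff 99): dropping to 0 → total 60, payoff 0. No gain.
Developer 2 (pledges 0, payoff 129): pledging 70 → total 160, payoff 59. No gain.
Developer 3 (pledges 60, payoff 69): dropping to 0 → total 30, payoff 0. No gain.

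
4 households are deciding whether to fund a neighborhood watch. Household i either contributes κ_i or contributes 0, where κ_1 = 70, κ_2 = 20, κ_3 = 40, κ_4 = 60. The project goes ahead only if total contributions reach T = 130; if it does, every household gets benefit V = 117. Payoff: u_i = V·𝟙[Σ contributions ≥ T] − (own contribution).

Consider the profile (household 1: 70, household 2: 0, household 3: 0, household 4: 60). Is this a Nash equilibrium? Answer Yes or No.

Yes

Total = 130 ≥ 130: provided.
Household 1 (pledges 70, payoff 47): dropping to 0 → total 60, payoff 0. No gain.
Household 2 (pledges 0, payoff 117): pledging 20 → total 150, payoff 97. No gain.
Household 3 (pledges 0, payoff 117): pledging 40 → total 170, payoff 77. No gain.
Household 4 (pledges 60, payoff 57): dropping to 0 → total 70, payoff 0. No gain.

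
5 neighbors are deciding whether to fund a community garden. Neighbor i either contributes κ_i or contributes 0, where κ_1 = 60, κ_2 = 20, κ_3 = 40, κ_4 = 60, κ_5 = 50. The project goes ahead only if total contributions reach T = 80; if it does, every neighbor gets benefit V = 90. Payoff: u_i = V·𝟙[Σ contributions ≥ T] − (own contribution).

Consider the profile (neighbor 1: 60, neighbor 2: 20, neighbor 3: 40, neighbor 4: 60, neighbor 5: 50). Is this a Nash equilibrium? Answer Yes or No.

Total = 230 ≥ 80: provided.
Neighbor 1 (pledges 60, payoff 30): dropping to 0 → total 170, payoff 90. Profitable deviation.

No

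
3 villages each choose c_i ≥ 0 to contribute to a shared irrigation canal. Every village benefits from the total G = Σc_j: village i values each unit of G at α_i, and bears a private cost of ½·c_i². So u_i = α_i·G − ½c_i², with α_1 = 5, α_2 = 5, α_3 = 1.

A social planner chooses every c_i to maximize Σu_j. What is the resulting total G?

33

Planner FOC: ∂(Σu_j)/∂c_i = (Σα_j) − c_i = 0, so c_i^SO = Σα_j = 11 for every i; G^SO = 33.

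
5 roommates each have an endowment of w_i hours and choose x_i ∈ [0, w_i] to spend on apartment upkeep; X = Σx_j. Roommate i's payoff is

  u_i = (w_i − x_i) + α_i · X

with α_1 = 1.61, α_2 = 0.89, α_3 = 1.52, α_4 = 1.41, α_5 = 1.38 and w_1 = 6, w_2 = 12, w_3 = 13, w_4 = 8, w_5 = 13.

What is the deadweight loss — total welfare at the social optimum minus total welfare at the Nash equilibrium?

69.72

∂u_i/∂x_i = α_i − 1, so roommate i contributes w_i if α_i > 1, else 0.
α_i > 1 for i ∈ {1, 3, 4, 5}; NE contributions (6, 0, 13, 8, 13), X = 40.
W^NE = Σw_i − X^NE + (Σα_i)·X^NE = 52 + 5.81·40 = 284.4.
Planner: ∂(Σu_j)/∂x_i = Σα_j − 1 = 5.81 > 0, so everyone contributes w_i; X^SO = 52, W^SO = 52 + 5.81·52 = 354.12.
Deadweight loss = 69.72.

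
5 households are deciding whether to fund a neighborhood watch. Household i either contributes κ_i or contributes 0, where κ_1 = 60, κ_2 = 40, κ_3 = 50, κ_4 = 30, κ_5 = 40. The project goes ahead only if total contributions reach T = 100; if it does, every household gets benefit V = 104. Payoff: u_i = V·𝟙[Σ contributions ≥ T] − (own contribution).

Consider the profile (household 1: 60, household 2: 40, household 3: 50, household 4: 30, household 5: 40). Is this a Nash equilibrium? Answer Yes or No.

No

Total = 220 ≥ 100: provided.
Household 1 (pledges 60, payoff 44): dropping to 0 → total 160, payoff 104. Profitable deviation.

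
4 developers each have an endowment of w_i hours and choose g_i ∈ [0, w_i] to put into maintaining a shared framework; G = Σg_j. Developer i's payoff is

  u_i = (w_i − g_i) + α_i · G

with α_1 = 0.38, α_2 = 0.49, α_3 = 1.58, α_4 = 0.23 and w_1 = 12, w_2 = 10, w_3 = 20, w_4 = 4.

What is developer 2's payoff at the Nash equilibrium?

19.8

∂u_i/∂g_i = α_i − 1, so developer i contributes w_i if α_i > 1, else 0.
α_i > 1 for i ∈ {3}; NE contributions (0, 0, 20, 0), G = 20.
u_2 = (10 − 0) + 0.49·20 = 19.8.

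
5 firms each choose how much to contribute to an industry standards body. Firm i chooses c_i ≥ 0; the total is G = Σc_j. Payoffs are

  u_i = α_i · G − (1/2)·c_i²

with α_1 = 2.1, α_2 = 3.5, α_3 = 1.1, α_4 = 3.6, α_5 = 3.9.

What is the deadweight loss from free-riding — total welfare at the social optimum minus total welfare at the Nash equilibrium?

325.48

Firm i's FOC: ∂u_i/∂c_i = α_i − c_i = 0, so c_i* = α_i.
NE contributions = (2.1, 3.5, 1.1, 3.6, 3.9); G = 14.2.
W^NE = (Σα)·G − ½Σα_i² = 14.2² − ½·46.04 = 178.62.
Planner sets c_i = Σα_j = 14.2 for every i, so G^SO = 5·14.2 = 71.
W^SO = (Σα)·G^SO − ½·5·(Σα)² = (5/2)·14.2² = 504.1.
Deadweight loss = W^SO − W^NE = 325.48.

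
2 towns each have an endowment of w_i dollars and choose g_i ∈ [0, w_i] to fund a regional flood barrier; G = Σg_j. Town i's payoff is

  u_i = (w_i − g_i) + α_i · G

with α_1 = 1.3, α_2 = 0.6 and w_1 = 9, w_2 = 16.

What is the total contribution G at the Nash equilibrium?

9

∂u_i/∂g_i = α_i − 1, so town i contributes w_i if α_i > 1, else 0.
α_i > 1 for i ∈ {1}; NE contributions (9, 0), G = 9.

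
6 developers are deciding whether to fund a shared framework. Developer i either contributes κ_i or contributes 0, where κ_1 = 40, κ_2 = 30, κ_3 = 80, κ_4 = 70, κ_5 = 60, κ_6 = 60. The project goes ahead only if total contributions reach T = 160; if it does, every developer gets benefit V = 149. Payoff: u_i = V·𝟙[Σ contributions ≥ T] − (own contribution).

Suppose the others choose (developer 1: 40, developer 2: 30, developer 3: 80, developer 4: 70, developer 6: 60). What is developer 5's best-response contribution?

Others' total = 280 ≥ 160; contributing adds cost 60 for no extra benefit.
Best response: 0.

0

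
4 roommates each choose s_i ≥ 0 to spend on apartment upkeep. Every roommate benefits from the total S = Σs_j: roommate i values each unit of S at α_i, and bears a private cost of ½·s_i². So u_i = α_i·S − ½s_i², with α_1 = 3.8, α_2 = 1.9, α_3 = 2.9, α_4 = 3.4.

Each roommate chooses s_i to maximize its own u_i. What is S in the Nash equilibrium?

12

Roommate i's FOC: ∂u_i/∂s_i = α_i − s_i = 0, so s_i* = α_i.
NE contributions = (3.8, 1.9, 2.9, 3.4); S = 12.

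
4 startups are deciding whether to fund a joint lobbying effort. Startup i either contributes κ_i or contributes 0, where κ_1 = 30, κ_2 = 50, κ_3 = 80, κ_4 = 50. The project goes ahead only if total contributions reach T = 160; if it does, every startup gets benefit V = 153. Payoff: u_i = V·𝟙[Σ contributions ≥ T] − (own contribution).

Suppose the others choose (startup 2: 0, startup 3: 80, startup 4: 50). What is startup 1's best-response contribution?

30

Others' total = 130. Contributing 30 brings total to 160 ≥ 160: gain V − κ_1 = 123.
Best response: 30.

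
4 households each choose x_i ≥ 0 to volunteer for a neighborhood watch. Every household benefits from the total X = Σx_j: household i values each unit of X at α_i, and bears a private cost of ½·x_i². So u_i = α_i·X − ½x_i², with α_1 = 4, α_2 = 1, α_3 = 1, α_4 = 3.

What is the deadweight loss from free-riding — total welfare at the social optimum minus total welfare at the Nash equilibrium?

Household i's FOC: ∂u_i/∂x_i = α_i − x_i = 0, so x_i* = α_i.
NE contributions = (4, 1, 1, 3); X = 9.
W^NE = (Σα)·X − ½Σα_i² = 9² − ½·27 = 67.5.
Planner sets x_i = Σα_j = 9 for every i, so X^SO = 4·9 = 36.
W^SO = (Σα)·X^SO − ½·4·(Σα)² = (4/2)·9² = 162.
Deadweight loss = W^SO − W^NE = 94.5.

94.5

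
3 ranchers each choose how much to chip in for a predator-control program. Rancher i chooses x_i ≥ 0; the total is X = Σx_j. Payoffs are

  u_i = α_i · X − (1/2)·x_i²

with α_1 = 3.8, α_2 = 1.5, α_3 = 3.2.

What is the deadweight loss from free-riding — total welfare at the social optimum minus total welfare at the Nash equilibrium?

49.59

Rancher i's FOC: ∂u_i/∂x_i = α_i − x_i = 0, so x_i* = α_i.
NE contributions = (3.8, 1.5, 3.2); X = 8.5.
W^NE = (Σα)·X − ½Σα_i² = 8.5² − ½·26.93 = 58.785.
Planner sets x_i = Σα_j = 8.5 for every i, so X^SO = 3·8.5 = 25.5.
W^SO = (Σα)·X^SO − ½·3·(Σα)² = (3/2)·8.5² = 108.375.
Deadweight loss = W^SO − W^NE = 49.59.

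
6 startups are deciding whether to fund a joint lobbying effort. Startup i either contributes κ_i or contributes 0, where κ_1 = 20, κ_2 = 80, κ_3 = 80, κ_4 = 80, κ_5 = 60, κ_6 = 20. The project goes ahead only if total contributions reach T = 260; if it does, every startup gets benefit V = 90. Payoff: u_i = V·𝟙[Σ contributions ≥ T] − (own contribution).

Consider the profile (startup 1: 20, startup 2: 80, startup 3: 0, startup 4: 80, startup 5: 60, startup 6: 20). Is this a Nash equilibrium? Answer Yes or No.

Total = 260 ≥ 260: provided.
Startup 1 (pledges 20, payoff 70): dropping to 0 → total 240, payoff 0. No gain.
Startup 2 (pledges 80, payoff 10): dropping to 0 → total 180, payoff 0. No gain.
Startup 3 (pledges 0, payoff 90): pledging 80 → total 340, payoff 10. No gain.
Startup 4 (pledges 80, payoff 10): dropping to 0 → total 180, payoff 0. No gain.
Startup 5 (pledges 60, payoff 30): dropping to 0 → total 200, payoff 0. No gain.
Startup 6 (pledges 20, payoff 70): dropping to 0 → total 240, payoff 0. No gain.

Yes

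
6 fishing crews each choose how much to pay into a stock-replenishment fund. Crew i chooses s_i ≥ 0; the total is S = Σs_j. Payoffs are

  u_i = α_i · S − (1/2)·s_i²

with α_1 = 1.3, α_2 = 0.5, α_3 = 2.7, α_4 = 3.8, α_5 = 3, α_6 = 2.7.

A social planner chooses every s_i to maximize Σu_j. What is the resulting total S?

84

Planner FOC: ∂(Σu_j)/∂s_i = (Σα_j) − s_i = 0, so s_i^SO = Σα_j = 14 for every i; S^SO = 84.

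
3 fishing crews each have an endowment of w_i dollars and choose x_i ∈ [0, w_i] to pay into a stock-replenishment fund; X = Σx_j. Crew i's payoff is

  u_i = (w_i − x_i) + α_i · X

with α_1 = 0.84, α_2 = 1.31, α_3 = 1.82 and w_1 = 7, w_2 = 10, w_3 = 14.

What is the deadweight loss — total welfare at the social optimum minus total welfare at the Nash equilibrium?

∂u_i/∂x_i = α_i − 1, so crew i contributes w_i if α_i > 1, else 0.
α_i > 1 for i ∈ {2, 3}; NE contributions (0, 10, 14), X = 24.
W^NE = Σw_i − X^NE + (Σα_i)·X^NE = 31 + 2.97·24 = 102.28.
Planner: ∂(Σu_j)/∂x_i = Σα_j − 1 = 2.97 > 0, so everyone contributes w_i; X^SO = 31, W^SO = 31 + 2.97·31 = 123.07.
Deadweight loss = 20.79.

20.79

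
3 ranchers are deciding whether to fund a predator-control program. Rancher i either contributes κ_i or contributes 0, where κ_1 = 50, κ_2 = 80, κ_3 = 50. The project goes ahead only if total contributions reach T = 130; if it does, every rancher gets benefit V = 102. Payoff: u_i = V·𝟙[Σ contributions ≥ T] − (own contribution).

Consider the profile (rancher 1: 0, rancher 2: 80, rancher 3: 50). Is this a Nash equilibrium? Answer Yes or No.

Yes

Total = 130 ≥ 130: provided.
Rancher 1 (pledges 0, payoff 102): pledging 50 → total 180, payoff 52. No gain.
Rancher 2 (pledges 80, payoff 22): dropping to 0 → total 50, payoff 0. No gain.
Rancher 3 (pledges 50, payoff 52): dropping to 0 → total 80, payoff 0. No gain.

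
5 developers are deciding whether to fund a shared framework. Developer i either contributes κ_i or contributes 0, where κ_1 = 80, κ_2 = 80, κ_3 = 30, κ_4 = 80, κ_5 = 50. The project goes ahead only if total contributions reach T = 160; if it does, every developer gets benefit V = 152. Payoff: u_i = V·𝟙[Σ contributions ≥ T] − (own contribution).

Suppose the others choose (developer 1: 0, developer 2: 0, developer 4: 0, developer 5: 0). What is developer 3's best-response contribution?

Others' total = 0. Even contributing 30 gives 30 < 160: no benefit either way.
Best response: 0.

0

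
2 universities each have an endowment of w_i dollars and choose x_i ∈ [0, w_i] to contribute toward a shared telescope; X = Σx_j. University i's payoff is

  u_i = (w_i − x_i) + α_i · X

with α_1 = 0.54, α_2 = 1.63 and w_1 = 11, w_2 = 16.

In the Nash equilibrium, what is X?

∂u_i/∂x_i = α_i − 1, so university i contributes w_i if α_i > 1, else 0.
α_i > 1 for i ∈ {2}; NE contributions (0, 16), X = 16.

16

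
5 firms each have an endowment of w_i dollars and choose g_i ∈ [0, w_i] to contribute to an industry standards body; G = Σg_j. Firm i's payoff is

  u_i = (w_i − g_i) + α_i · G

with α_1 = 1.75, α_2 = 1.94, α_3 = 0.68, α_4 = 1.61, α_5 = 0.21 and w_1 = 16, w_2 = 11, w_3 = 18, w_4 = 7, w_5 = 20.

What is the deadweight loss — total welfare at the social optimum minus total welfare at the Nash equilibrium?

∂u_i/∂g_i = α_i − 1, so firm i contributes w_i if α_i > 1, else 0.
α_i > 1 for i ∈ {1, 2, 4}; NE contributions (16, 11, 0, 7, 0), G = 34.
W^NE = Σw_i − G^NE + (Σα_i)·G^NE = 72 + 5.19·34 = 248.46.
Planner: ∂(Σu_j)/∂g_i = Σα_j − 1 = 5.19 > 0, so everyone contributes w_i; G^SO = 72, W^SO = 72 + 5.19·72 = 445.68.
Deadweight loss = 197.22.

197.22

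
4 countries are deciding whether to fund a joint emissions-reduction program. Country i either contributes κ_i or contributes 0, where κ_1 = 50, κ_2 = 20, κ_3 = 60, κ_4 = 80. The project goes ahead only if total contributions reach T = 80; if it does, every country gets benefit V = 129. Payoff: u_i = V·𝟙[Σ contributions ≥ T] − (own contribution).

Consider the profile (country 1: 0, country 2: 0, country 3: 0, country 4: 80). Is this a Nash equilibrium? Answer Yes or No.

Total = 80 ≥ 80: provided.
Country 1 (pledges 0, payoff 129): pledging 50 → total 130, payoff 79. No gain.
Country 2 (pledges 0, payoff 129): pledging 20 → total 100, payoff 109. No gain.
Country 3 (pledges 0, payoff 129): pledging 60 → total 140, payoff 69. No gain.
Country 4 (pledges 80, payoff 49): dropping to 0 → total 0, payoff 0. No gain.

Yes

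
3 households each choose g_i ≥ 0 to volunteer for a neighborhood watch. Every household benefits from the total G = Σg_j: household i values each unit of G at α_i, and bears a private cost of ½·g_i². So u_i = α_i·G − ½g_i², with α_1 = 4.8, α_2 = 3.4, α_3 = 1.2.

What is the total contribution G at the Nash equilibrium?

9.4

Household i's FOC: ∂u_i/∂g_i = α_i − g_i = 0, so g_i* = α_i.
NE contributions = (4.8, 3.4, 1.2); G = 9.4.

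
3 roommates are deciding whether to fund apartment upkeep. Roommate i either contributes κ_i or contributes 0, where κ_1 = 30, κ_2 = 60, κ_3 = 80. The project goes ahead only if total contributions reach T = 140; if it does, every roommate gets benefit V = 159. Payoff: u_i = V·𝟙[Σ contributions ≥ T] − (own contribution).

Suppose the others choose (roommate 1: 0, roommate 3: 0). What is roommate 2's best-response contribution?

0

Others' total = 0. Even contributing 60 gives 60 < 140: no benefit either way.
Best response: 0.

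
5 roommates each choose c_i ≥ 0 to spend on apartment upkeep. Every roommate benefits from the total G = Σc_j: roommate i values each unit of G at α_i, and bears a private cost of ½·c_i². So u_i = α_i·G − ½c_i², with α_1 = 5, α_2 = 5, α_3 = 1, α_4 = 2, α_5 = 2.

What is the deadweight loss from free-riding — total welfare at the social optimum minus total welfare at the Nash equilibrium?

367

Roommate i's FOC: ∂u_i/∂c_i = α_i − c_i = 0, so c_i* = α_i.
NE contributions = (5, 5, 1, 2, 2); G = 15.
W^NE = (Σα)·G − ½Σα_i² = 15² − ½·59 = 195.5.
Planner sets c_i = Σα_j = 15 for every i, so G^SO = 5·15 = 75.
W^SO = (Σα)·G^SO − ½·5·(Σα)² = (5/2)·15² = 562.5.
Deadweight loss = W^SO − W^NE = 367.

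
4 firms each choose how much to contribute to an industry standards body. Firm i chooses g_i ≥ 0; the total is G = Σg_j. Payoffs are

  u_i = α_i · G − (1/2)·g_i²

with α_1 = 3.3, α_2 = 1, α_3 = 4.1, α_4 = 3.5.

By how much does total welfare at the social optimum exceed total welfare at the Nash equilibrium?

162.085

Firm i's FOC: ∂u_i/∂g_i = α_i − g_i = 0, so g_i* = α_i.
NE contributions = (3.3, 1, 4.1, 3.5); G = 11.9.
W^NE = (Σα)·G − ½Σα_i² = 11.9² − ½·40.95 = 121.135.
Planner sets g_i = Σα_j = 11.9 for every i, so G^SO = 4·11.9 = 47.6.
W^SO = (Σα)·G^SO − ½·4·(Σα)² = (4/2)·11.9² = 283.22.
Deadweight loss = W^SO − W^NE = 162.085.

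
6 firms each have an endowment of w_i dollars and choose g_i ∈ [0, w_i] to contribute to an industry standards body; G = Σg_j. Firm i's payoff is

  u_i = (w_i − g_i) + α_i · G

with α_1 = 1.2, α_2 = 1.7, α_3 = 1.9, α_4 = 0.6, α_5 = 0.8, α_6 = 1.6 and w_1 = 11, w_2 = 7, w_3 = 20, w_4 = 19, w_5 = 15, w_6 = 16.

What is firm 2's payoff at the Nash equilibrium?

∂u_i/∂g_i = α_i − 1, so firm i contributes w_i if α_i > 1, else 0.
α_i > 1 for i ∈ {1, 2, 3, 6}; NE contributions (11, 7, 20, 0, 0, 16), G = 54.
u_2 = (7 − 7) + 1.7·54 = 91.8.

91.8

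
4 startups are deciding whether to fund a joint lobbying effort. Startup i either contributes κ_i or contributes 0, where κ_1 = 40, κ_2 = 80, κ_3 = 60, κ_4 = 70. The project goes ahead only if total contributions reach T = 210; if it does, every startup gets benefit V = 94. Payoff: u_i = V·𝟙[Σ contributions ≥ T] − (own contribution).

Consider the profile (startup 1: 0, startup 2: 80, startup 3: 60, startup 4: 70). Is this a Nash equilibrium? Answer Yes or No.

Yes

Total = 210 ≥ 210: provided.
Startup 1 (pledges 0, payoff 94): pledging 40 → total 250, payoff 54. No gain.
Startup 2 (pledges 80, payoff 14): dropping to 0 → total 130, payoff 0. No gain.
Startup 3 (pledges 60, payoff 34): dropping to 0 → total 150, payoff 0. No gain.
Startup 4 (pledges 70, payoff 24): dropping to 0 → total 140, payoff 0. No gain.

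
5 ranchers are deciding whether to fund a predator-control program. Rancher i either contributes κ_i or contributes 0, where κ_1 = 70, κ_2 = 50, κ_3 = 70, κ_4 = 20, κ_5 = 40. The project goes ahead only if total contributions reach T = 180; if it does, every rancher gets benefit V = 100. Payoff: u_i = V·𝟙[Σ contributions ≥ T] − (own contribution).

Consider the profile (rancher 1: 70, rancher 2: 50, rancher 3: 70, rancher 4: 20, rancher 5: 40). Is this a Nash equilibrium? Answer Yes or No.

Total = 250 ≥ 180: provided.
Rancher 1 (pledges 70, payoff 30): dropping to 0 → total 180, payoff 100. Profitable deviation.

No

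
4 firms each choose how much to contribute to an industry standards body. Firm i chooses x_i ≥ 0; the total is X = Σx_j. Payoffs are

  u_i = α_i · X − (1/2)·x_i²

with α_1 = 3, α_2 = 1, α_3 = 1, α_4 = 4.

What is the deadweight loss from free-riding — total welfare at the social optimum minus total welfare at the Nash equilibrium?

Firm i's FOC: ∂u_i/∂x_i = α_i − x_i = 0, so x_i* = α_i.
NE contributions = (3, 1, 1, 4); X = 9.
W^NE = (Σα)·X − ½Σα_i² = 9² − ½·27 = 67.5.
Planner sets x_i = Σα_j = 9 for every i, so X^SO = 4·9 = 36.
W^SO = (Σα)·X^SO − ½·4·(Σα)² = (4/2)·9² = 162.
Deadweight loss = W^SO − W^NE = 94.5.

94.5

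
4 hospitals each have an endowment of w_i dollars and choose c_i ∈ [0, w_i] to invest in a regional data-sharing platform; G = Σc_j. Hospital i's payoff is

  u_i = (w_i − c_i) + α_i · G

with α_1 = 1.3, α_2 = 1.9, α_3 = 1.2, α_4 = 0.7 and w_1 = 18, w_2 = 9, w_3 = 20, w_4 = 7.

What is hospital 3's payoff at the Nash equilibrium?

∂u_i/∂c_i = α_i − 1, so hospital i contributes w_i if α_i > 1, else 0.
α_i > 1 for i ∈ {1, 2, 3}; NE contributions (18, 9, 20, 0), G = 47.
u_3 = (20 − 20) + 1.2·47 = 56.4.

56.4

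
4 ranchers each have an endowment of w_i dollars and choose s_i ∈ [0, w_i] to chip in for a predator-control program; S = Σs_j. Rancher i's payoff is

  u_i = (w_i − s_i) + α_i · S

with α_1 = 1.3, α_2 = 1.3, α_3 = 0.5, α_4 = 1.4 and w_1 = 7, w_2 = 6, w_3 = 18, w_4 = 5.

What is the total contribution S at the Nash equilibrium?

18

∂u_i/∂s_i = α_i − 1, so rancher i contributes w_i if α_i > 1, else 0.
α_i > 1 for i ∈ {1, 2, 4}; NE contributions (7, 6, 0, 5), S = 18.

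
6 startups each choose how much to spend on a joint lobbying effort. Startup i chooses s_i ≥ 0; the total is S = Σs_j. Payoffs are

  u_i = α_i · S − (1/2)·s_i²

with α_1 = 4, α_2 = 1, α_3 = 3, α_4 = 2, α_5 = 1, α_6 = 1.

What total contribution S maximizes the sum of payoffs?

72

Planner FOC: ∂(Σu_j)/∂s_i = (Σα_j) − s_i = 0, so s_i^SO = Σα_j = 12 for every i; S^SO = 72.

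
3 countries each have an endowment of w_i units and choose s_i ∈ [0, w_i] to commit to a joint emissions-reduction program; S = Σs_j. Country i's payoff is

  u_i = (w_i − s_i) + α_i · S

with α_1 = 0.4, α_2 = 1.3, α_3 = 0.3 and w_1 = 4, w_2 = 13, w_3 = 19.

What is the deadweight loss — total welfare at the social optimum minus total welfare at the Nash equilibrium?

23

∂u_i/∂s_i = α_i − 1, so country i contributes w_i if α_i > 1, else 0.
α_i > 1 for i ∈ {2}; NE contributions (0, 13, 0), S = 13.
W^NE = Σw_i − S^NE + (Σα_i)·S^NE = 36 + 1·13 = 49.
Planner: ∂(Σu_j)/∂s_i = Σα_j − 1 = 1 > 0, so everyone contributes w_i; S^SO = 36, W^SO = 36 + 1·36 = 72.
Deadweight loss = 23.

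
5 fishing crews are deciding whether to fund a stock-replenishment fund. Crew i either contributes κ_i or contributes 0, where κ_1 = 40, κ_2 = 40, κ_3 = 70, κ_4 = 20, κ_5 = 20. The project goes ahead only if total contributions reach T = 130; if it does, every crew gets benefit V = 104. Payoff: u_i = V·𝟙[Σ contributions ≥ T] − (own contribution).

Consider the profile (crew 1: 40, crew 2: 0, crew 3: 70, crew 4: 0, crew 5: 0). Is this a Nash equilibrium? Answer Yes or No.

Total = 110 < 130: not provided.
Crew 1 (pledges 40, payoff -40): dropping to 0 → total 70, payoff 0. Profitable deviation.

No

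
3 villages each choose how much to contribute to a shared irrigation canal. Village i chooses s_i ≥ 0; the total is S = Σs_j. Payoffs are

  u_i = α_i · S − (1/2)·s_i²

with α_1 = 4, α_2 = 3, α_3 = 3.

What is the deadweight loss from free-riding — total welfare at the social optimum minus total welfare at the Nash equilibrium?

Village i's FOC: ∂u_i/∂s_i = α_i − s_i = 0, so s_i* = α_i.
NE contributions = (4, 3, 3); S = 10.
W^NE = (Σα)·S − ½Σα_i² = 10² − ½·34 = 83.
Planner sets s_i = Σα_j = 10 for every i, so S^SO = 3·10 = 30.
W^SO = (Σα)·S^SO − ½·3·(Σα)² = (3/2)·10² = 150.
Deadweight loss = W^SO − W^NE = 67.

67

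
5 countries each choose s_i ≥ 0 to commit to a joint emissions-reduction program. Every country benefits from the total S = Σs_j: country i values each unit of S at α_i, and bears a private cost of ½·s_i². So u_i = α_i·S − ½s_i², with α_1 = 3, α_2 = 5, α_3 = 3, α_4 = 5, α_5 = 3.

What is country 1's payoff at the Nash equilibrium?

52.5

Country i's FOC: ∂u_i/∂s_i = α_i − s_i = 0, so s_i* = α_i.
NE contributions = (3, 5, 3, 5, 3); S = 19.
u_1 = α_1·S − ½·(s_1)² = 3·19 − ½·3² = 52.5.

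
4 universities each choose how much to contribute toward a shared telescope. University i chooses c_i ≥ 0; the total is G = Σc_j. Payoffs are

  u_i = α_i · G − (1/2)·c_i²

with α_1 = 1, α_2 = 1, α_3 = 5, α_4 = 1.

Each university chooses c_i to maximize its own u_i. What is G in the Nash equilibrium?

8

University i's FOC: ∂u_i/∂c_i = α_i − c_i = 0, so c_i* = α_i.
NE contributions = (1, 1, 5, 1); G = 8.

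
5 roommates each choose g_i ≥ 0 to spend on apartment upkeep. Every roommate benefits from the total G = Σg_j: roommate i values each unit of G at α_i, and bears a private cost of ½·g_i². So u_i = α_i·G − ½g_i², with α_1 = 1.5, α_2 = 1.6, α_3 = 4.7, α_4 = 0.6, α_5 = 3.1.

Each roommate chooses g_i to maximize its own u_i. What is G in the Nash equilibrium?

Roommate i's FOC: ∂u_i/∂g_i = α_i − g_i = 0, so g_i* = α_i.
NE contributions = (1.5, 1.6, 4.7, 0.6, 3.1); G = 11.5.

11.5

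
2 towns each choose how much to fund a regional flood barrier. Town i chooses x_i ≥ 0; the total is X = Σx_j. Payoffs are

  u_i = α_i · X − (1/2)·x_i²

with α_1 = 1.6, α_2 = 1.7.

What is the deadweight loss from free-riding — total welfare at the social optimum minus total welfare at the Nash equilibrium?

Town i's FOC: ∂u_i/∂x_i = α_i − x_i = 0, so x_i* = α_i.
NE contributions = (1.6, 1.7); X = 3.3.
W^NE = (Σα)·X − ½Σα_i² = 3.3² − ½·5.45 = 8.165.
Planner sets x_i = Σα_j = 3.3 for every i, so X^SO = 2·3.3 = 6.6.
W^SO = (Σα)·X^SO − ½·2·(Σα)² = (2/2)·3.3² = 10.89.
Deadweight loss = W^SO − W^NE = 2.725.

2.725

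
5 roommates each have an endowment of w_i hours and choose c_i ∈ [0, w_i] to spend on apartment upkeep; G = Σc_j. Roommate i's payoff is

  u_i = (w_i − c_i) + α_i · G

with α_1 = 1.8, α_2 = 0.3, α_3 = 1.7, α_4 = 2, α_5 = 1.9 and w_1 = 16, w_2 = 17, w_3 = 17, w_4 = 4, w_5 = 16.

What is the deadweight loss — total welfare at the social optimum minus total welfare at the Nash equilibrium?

113.9

∂u_i/∂c_i = α_i − 1, so roommate i contributes w_i if α_i > 1, else 0.
α_i > 1 for i ∈ {1, 3, 4, 5}; NE contributions (16, 0, 17, 4, 16), G = 53.
W^NE = Σw_i − G^NE + (Σα_i)·G^NE = 70 + 6.7·53 = 425.1.
Planner: ∂(Σu_j)/∂c_i = Σα_j − 1 = 6.7 > 0, so everyone contributes w_i; G^SO = 70, W^SO = 70 + 6.7·70 = 539.
Deadweight loss = 113.9.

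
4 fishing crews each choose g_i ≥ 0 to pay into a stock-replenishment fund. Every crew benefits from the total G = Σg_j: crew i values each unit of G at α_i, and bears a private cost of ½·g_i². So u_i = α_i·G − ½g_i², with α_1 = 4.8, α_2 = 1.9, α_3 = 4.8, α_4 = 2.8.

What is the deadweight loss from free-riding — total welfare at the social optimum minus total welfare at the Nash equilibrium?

233.255

Crew i's FOC: ∂u_i/∂g_i = α_i − g_i = 0, so g_i* = α_i.
NE contributions = (4.8, 1.9, 4.8, 2.8); G = 14.3.
W^NE = (Σα)·G − ½Σα_i² = 14.3² − ½·57.53 = 175.725.
Planner sets g_i = Σα_j = 14.3 for every i, so G^SO = 4·14.3 = 57.2.
W^SO = (Σα)·G^SO − ½·4·(Σα)² = (4/2)·14.3² = 408.98.
Deadweight loss = W^SO − W^NE = 233.255.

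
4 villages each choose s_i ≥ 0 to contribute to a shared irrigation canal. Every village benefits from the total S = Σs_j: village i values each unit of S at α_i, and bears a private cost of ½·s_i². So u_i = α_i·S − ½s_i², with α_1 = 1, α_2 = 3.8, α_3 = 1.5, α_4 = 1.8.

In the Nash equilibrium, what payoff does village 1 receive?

7.6

Village i's FOC: ∂u_i/∂s_i = α_i − s_i = 0, so s_i* = α_i.
NE contributions = (1, 3.8, 1.5, 1.8); S = 8.1.
u_1 = α_1·S − ½·(s_1)² = 1·8.1 − ½·1² = 7.6.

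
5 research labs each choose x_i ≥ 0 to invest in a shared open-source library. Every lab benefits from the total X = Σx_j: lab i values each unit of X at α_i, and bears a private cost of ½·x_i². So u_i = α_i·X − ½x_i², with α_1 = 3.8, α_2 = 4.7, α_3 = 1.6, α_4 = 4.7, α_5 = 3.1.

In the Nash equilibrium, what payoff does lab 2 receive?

73.085

Lab i's FOC: ∂u_i/∂x_i = α_i − x_i = 0, so x_i* = α_i.
NE contributions = (3.8, 4.7, 1.6, 4.7, 3.1); X = 17.9.
u_2 = α_2·X − ½·(x_2)² = 4.7·17.9 − ½·4.7² = 73.085.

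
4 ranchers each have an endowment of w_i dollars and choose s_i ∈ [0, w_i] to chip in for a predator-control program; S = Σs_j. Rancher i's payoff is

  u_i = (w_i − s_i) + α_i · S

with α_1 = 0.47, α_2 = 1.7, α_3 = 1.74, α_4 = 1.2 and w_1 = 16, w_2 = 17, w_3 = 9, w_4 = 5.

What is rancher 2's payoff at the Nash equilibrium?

52.7

∂u_i/∂s_i = α_i − 1, so rancher i contributes w_i if α_i > 1, else 0.
α_i > 1 for i ∈ {2, 3, 4}; NE contributions (0, 17, 9, 5), S = 31.
u_2 = (17 − 17) + 1.7·31 = 52.7.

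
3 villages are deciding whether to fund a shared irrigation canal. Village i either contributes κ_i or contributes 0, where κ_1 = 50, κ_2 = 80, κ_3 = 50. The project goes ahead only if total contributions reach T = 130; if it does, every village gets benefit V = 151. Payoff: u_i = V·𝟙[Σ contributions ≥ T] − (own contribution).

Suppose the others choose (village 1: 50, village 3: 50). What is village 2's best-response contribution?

Others' total = 100. Contributing 80 brings total to 180 ≥ 130: gain V − κ_2 = 71.
Best response: 80.

80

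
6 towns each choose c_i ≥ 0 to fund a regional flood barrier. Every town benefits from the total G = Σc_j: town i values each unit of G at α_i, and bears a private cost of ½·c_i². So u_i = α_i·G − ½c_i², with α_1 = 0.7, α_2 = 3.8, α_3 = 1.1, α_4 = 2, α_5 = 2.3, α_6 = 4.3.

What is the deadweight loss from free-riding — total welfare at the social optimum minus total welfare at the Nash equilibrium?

Town i's FOC: ∂u_i/∂c_i = α_i − c_i = 0, so c_i* = α_i.
NE contributions = (0.7, 3.8, 1.1, 2, 2.3, 4.3); G = 14.2.
W^NE = (Σα)·G − ½Σα_i² = 14.2² − ½·43.92 = 179.68.
Planner sets c_i = Σα_j = 14.2 for every i, so G^SO = 6·14.2 = 85.2.
W^SO = (Σα)·G^SO − ½·6·(Σα)² = (6/2)·14.2² = 604.92.
Deadweight loss = W^SO − W^NE = 425.24.

425.24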